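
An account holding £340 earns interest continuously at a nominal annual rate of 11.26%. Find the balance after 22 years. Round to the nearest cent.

A = P·e^(rt) = 340·e^(0.1126·22) = 340·e^2.4772.
e^2.4772 ≈ 11.90787564, so A ≈ 4,048.6777.

£4,048.68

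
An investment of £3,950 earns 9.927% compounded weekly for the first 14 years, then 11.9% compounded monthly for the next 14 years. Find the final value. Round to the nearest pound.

Phase 1: 3,950·(1 + 0.09927/52)^728 ≈ 15,834.1768.
Phase 2: 15,834.1768·(1 + 0.119/12)^168 ≈ 83,093.3204.

£83,093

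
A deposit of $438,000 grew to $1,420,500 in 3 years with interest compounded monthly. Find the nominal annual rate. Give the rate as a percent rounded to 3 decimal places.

39.866%

(1 + r/12)^36 = 1,420,500/438,000 = 3.24315.
1 + r/12 = 3.24315^(1/36) ≈ 1.033222, so r/12 ≈ 0.0332217.
r ≈ 12·0.0332217 = 39.86608%.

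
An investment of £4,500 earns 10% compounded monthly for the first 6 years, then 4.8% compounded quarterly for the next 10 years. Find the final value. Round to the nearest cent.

After 6 years at 10%: 4,500 × 1.8175942802 ≈ 8,179.1743.
Then 10 years at 4.8%: 8,179.1743 × 1.6114636004 ≈ 13,180.4416.

£13,180.44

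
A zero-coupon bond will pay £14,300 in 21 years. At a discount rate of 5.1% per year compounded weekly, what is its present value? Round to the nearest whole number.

£4,903

Periodic rate = 5.1%/52 = 0.000980769; 1092 periods.
P = 14,300/(1 + 0.051/52)^1092 ≈ 14,300/2.9167650461 ≈ 4,902.6918.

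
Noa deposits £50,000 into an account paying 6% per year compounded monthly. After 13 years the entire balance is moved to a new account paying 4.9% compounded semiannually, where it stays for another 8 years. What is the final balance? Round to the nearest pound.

£160,349

Phase 1: 50,000·(1 + 0.005)^156 ≈ 108,861.8319.
Phase 2: 108,861.8319·(1 + 0.0245)^16 ≈ 160,349.2903.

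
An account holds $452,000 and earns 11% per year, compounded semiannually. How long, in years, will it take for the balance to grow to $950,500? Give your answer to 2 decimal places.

(1 + 0.055)^(2t) = 950,500/452,000 = 2.1029.
2t·ln(1 + 0.055) = ln(2.1029); 2t = 0.74331/0.0535408 ≈ 13.8830.
t ≈ 6.9415 years.

6.94 years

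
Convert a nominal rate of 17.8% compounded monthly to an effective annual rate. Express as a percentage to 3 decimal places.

19.326%

EAR = (1 + 17.8%/12)^12 − 1 = (1 + 0.0148333)^12 − 1.
(1 + 0.0148333)^12 ≈ 1.193264, so EAR ≈ 19.32644%.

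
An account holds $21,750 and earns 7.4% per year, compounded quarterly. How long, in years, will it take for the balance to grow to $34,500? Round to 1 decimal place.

6.3 years

(1 + 0.0185)^(4t) = 34,500/21,750 = 1.5862.
4t·ln(1 + 0.0185) = ln(1.5862); 4t = 0.46135/0.018331 ≈ 25.1676.
t ≈ 6.2919 years.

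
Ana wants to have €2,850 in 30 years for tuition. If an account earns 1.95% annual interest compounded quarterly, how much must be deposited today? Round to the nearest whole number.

€1,590

Growth factor = (1 + 0.004875)^120 ≈ 1.792441541.
P = 2,850/1.792441541 ≈ 1,590.0100.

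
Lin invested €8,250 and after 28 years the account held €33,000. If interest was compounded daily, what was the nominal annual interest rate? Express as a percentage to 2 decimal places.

(1 + r/365)^10220 = 33,000/8,250 = 4.
1 + r/365 = 4^(1/10220) ≈ 1.000136, so r/365 ≈ 0.000135654.
r ≈ 365·0.000135654 = 4.95139%.

4.95%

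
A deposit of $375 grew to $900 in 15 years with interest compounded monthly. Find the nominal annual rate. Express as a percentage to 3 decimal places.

The 180-period growth factor is 900/375 = 2.4.
r/12 = 2.4^(1/180) − 1 ≈ 0.00487556, so r ≈ 12·0.00487556 = 5.85067%.

5.851%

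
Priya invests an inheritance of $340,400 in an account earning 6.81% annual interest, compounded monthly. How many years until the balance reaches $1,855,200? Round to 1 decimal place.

25.0 years

(1 + 0.005675)^(12t) = 1,855,200/340,400 = 5.4501.
12t·ln(1 + 0.005675) = ln(5.4501); 12t = 1.6956/0.00565896 ≈ 299.6358.
t ≈ 24.9697 years.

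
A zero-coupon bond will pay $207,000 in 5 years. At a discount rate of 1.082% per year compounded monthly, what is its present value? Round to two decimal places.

Periodic rate = 1.082%/12 = 0.000901667; 60 periods.
P = 207,000/(1 + 0.01082/12)^60 ≈ 207,000/1.05556442574 ≈ 196,103.6152.

$196,103.62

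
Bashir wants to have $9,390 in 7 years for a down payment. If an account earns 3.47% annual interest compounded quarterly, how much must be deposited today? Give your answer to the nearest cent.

$7,372.77

Periodic rate = 3.47%/4 = 0.008675; 28 periods.
P = 9,390/(1 + 0.008675)^28 ≈ 9,390/1.27360629 ≈ 7,372.7651.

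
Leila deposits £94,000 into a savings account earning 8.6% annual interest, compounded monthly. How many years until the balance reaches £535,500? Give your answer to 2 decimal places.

We need (1 + 0.00716667)^(12t) = 5.6968, so 12t = ln 5.6968 / ln 1.007167 ≈ 243.6465.
t ≈ 243.6465/12 = 20.3039 years.

20.30 years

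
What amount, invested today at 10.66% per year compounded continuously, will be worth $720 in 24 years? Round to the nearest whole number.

$56

P = A·e^(−rt) = 720·e^(−2.5584).
e^(−2.5584) ≈ 0.077428527, so P ≈ 55.7485.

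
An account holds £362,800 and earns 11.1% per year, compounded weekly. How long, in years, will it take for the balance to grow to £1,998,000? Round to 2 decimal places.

(1 + 0.00213462)^(52t) = 1,998,000/362,800 = 5.5072.
52t·ln(1 + 0.00213462) = ln(5.5072); 52t = 1.7061/0.00213234 ≈ 800.0835.
t ≈ 15.3862 years.

15.39 years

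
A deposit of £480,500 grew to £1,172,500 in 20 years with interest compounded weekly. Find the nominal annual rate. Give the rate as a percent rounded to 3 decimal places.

The 1040-period growth factor is 1,172,500/480,500 = 2.44017.
r/52 = 2.44017^(1/1040) − 1 ≈ 0.000858124, so r ≈ 52·0.000858124 = 4.46224%.

4.462%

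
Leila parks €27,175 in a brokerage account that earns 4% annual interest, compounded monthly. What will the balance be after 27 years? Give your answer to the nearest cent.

Growth factor = (1 + 0.04/12)^324 ≈ 2.9393956236.
A ≈ 27,175 × 2.9393956236 ≈ 79,878.0761.

€79,878.08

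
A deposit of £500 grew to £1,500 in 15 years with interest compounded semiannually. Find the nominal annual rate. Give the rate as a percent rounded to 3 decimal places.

(1 + r/2)^30 = 1,500/500 = 3.
1 + r/2 = 3^(1/30) ≈ 1.037299, so r/2 ≈ 0.0372992.
r ≈ 2·0.0372992 = 7.45984%.

7.460%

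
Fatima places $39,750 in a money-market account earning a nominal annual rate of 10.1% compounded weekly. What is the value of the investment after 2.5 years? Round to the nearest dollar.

Growth factor = (1 + 0.101/52)^130 ≈ 1.2869242907.
A ≈ 39,750 × 1.2869242907 ≈ 51,155.2406.

$51,155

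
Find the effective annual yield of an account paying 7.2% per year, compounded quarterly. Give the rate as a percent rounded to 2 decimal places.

7.40%

One year is 4 periods at 0.018 each: (1 + 0.018)^4 ≈ 1.073967.
EAR = 1.073967 − 1 ≈ 7.39674%.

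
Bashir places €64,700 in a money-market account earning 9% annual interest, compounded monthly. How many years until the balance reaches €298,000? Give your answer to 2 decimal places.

17.03 years

(1 + 0.0075)^(12t) = 298,000/64,700 = 4.6059.
12t·ln(1 + 0.0075) = ln(4.6059); 12t = 1.5273/0.00747201 ≈ 204.4070.
t ≈ 17.0339 years.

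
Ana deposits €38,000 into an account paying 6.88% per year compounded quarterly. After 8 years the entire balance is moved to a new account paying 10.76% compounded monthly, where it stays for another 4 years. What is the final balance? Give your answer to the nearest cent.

After 8 years at 6.88%: 38,000 × 1.7258507997 ≈ 65,582.3304.
Then 4 years at 10.76%: 65,582.3304 × 1.5349254778 ≈ 100,663.9898.

€100,663.99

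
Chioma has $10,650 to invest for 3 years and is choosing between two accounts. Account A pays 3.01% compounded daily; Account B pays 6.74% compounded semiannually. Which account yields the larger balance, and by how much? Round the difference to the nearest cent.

Account A growth factor: (1 + 0.0301/365)^1095 ≈ 1.0944985103; balance ≈ 11,656.4091.
Account B growth factor: (1 + 0.0337)^6 ≈ 1.2200204142; balance ≈ 12,993.2174.
Account B is larger by 1,336.8083.

Account B, by $1,336.81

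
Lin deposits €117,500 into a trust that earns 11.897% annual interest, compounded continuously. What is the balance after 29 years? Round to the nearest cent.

A = P·e^(rt) = 117,500·e^(0.11897·29) = 117,500·e^3.45013.
e^3.45013 ≈ 31.50448762594, so A ≈ 3,701,777.2960.

€3,701,777.30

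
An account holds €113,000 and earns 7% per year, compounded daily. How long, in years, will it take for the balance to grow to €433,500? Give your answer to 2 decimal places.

We need (1 + 0.000191781)^(365t) = 3.8363, so 365t = ln 3.8363 / ln 1.000192 ≈ 7011.3001.
t ≈ 7011.3001/365 = 19.2090 years.

19.21 years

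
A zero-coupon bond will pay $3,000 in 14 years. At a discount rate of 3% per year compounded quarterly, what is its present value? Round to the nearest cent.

Periodic rate = 3%/4 = 0.0075; 56 periods.
P = 3,000/(1 + 0.0075)^56 ≈ 3,000/1.519578253 ≈ 1,974.2320.

$1,974.23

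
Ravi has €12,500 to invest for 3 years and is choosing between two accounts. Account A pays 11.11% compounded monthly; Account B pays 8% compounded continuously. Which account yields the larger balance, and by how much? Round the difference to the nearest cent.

A: (1 + 0.1111/12)^36 ≈ 1.3934275236, so 12,500 × 1.3934275236 ≈ 17,417.8440.
B: e^(0.08·3) = e^0.24 ≈ 1.2712491503, so 12,500 × 1.2712491503 ≈ 15,890.6144.
Difference ≈ 1,527.2297 in favor of A.

Account A, by €1,527.23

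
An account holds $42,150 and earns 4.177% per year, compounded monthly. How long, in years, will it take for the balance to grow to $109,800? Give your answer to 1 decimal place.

23.0 years

(1 + 0.00348083)^(12t) = 109,800/42,150 = 2.605.
12t·ln(1 + 0.00348083) = ln(2.605); 12t = 0.95743/0.00347479 ≈ 275.5349.
t ≈ 22.9612 years.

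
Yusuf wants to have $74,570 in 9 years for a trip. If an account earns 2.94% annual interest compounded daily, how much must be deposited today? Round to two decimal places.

Periodic rate = 2.94%/365 = 0.0000805479; 3285 periods.
P = 74,570/(1 + 0.0294/365)^3285 ≈ 74,570/1.302895824 ≈ 57,234.0464.

$57,234.05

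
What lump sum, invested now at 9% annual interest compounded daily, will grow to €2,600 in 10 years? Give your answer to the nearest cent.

€1,057.20

Growth factor = (1 + 0.09/365)^3650 ≈ 2.459330256.
P = 2,600/2.459330256 ≈ 1,057.1984.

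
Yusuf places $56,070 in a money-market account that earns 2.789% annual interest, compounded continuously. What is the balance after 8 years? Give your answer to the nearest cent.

$70,085.85

A = P·e^(rt) = 56,070·e^(0.02789·8) = 56,070·e^0.22312.
e^0.22312 ≈ 1.2499705612, so A ≈ 70,085.8494.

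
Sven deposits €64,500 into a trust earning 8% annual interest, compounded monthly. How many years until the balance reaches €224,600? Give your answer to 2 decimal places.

15.65 years

We need (1 + 0.00666667)^(12t) = 3.4822, so 12t = ln 3.4822 / ln 1.006667 ≈ 187.7715.
t ≈ 187.7715/12 = 15.6476 years.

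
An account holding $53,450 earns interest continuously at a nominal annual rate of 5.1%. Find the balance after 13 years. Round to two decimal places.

$103,725.36

A = P·e^(rt) = 53,450·e^(0.051·13) = 53,450·e^0.663.
e^0.663 ≈ 1.94060542668, so A ≈ 103,725.3601.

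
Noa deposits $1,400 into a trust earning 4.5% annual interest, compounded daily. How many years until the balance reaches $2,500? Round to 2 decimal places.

We need (1 + 0.000123288)^(365t) = 1.7857, so 365t = ln 1.7857 / ln 1.000123 ≈ 4703.2621.
t ≈ 4703.2621/365 = 12.8856 years.

12.89 years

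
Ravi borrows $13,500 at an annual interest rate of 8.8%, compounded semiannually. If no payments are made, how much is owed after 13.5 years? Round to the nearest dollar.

Periodic rate = 8.8%/2 = 0.044; periods = 2·13.5 = 27.
A = 13,500·(1 + 0.044)^27 ≈ 13,500·3.1982577725 ≈ 43,176.4799.

$43,176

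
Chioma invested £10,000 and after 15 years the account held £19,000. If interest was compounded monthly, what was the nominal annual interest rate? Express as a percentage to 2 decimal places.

The 180-period growth factor is 19,000/10,000 = 1.9.
r/12 = 1.9^(1/180) − 1 ≈ 0.00357222, so r ≈ 12·0.00357222 = 4.28666%.

4.29%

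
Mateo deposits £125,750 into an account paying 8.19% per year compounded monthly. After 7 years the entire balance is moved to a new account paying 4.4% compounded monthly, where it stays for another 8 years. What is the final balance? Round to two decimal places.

After 7 years at 8.19%: 125,750 × 1.77066019752 ≈ 222,660.5198.
Then 8 years at 4.4%: 222,660.5198 × 1.42099345021 ≈ 316,399.1403.

£316,399.14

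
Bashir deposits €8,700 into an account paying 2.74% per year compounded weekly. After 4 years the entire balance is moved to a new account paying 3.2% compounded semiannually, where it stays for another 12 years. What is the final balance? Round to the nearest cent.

Phase 1: 8,700·(1 + 0.0274/52)^208 ≈ 9,707.4551.
Phase 2: 9,707.4551·(1 + 0.016)^24 ≈ 14,208.7012.

€14,208.70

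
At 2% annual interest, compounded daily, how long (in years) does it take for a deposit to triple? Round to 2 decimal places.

(1 + 0.0000547945)^(365t) = 3.
365t = ln 3 / ln(1 + 0.0000547945) ≈ 1.0986/5.4793e-05 ≈ 20050.2236.
t ≈ 54.9321.

54.93 years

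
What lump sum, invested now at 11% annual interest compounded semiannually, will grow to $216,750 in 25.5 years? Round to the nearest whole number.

Growth factor = (1 + 0.055)^51 ≈ 15.3417690708.
P = 216,750/15.3417690708 ≈ 14,128.0969.

$14,128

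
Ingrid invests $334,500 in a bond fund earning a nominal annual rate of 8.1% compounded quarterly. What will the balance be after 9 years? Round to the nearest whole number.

$688,389

Periodic rate = 8.1%/4 = 0.02025; periods = 4·9 = 36.
A = 334,500·(1 + 0.02025)^36 ≈ 334,500·2.05796376619 ≈ 688,388.8798.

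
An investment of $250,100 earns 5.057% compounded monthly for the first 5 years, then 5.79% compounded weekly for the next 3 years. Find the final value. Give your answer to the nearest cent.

$382,903.47

After 5 years at 5.057%: 250,100 × 1.28700616147 ≈ 321,880.2410.
Then 3 years at 5.79%: 321,880.2410 × 1.18958364481 ≈ 382,903.4703.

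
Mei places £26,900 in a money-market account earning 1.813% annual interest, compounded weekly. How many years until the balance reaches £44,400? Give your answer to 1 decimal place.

(1 + 0.000348654)^(52t) = 44,400/26,900 = 1.6506.
52t·ln(1 + 0.000348654) = ln(1.6506); 52t = 0.50111/0.000348593 ≈ 1437.5305.
t ≈ 27.6448 years.

27.6 years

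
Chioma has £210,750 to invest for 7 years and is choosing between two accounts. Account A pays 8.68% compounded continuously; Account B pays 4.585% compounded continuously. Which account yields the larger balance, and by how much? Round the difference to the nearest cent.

Account A growth factor: e^(0.0868·7) = e^0.6076 ≈ 1.83601965963; balance ≈ 386,941.1433.
Account B growth factor: e^(0.04585·7) = e^0.32095 ≈ 1.37843665734; balance ≈ 290,505.5255.
Account A is larger by 96,435.6177.

Account A, by £96,435.62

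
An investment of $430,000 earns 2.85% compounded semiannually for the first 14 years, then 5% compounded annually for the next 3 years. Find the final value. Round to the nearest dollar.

$739,770

Phase 1: 430,000·(1 + 0.01425)^28 ≈ 639,041.2815.
Phase 2: 639,041.2815·(1 + 0.05)^3 ≈ 739,770.1635.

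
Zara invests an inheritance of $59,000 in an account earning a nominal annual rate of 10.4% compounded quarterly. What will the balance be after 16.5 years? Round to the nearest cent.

Periodic rate = 10.4%/4 = 0.026; periods = 4·16.5 = 66.
A = 59,000·(1 + 0.026)^66 ≈ 59,000·5.44158993379 ≈ 321,053.8061.

$321,053.81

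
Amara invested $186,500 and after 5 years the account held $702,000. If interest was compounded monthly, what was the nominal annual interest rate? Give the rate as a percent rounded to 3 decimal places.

26.805%

The 60-period growth factor is 702,000/186,500 = 3.76408.
r/12 = 3.76408^(1/60) − 1 ≈ 0.0223375, so r ≈ 12·0.0223375 = 26.80504%.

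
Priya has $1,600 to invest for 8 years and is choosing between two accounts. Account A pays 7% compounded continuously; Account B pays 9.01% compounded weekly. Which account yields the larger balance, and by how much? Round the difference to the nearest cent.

Account B, by $486.60

Account A growth factor: e^(0.07·8) = e^0.56 ≈ 1.7506725; balance ≈ 2,801.0760.
Account B growth factor: (1 + 0.0901/52)^416 ≈ 2.054795353; balance ≈ 3,287.6726.
Account B is larger by 486.5966.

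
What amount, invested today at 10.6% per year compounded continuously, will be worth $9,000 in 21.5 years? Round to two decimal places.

$921.48

P = A·e^(−rt) = 9,000·e^(−2.279).
e^(−2.279) ≈ 0.1023865421, so P ≈ 921.4789.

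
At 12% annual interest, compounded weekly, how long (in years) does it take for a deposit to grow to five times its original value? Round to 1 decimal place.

(1 + 0.00230769)^(52t) = 5.
52t = ln 5 / ln(1 + 0.00230769) ≈ 1.6094/0.00230503 ≈ 698.2275.
t ≈ 13.4275.

13.4 years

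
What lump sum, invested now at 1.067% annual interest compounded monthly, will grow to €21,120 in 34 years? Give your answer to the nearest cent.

€14,696.39

Growth factor = (1 + 0.01067/12)^408 ≈ 1.4370879507.
P = 21,120/1.4370879507 ≈ 14,696.3865.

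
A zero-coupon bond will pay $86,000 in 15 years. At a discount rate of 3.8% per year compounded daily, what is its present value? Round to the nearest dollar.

Growth factor = (1 + 0.038/365)^5475 ≈ 1.7682145892.
P = 86,000/1.7682145892 ≈ 48,636.6307.

$48,637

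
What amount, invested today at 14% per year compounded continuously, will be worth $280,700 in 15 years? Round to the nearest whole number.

P = A·e^(−rt) = 280,700·e^(−2.1).
e^(−2.1) ≈ 0.122456428253, so P ≈ 34,373.5194.

$34,374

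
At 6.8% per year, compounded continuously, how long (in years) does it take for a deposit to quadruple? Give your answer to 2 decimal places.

e^(0.068t) = 4, so 0.068t = ln 4 ≈ 1.3863.
t ≈ 1.3863/0.068 ≈ 20.3867.

20.39 years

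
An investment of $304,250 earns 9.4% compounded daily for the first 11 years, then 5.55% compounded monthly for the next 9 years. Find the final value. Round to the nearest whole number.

After 11 years at 9.4%: 304,250 × 2.811918182399 ≈ 855,526.1070.
Then 9 years at 5.55%: 855,526.1070 × 1.64600058141 ≈ 1,408,196.4695.

$1,408,196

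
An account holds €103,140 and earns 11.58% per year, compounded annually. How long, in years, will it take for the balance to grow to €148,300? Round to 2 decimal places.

(1 + 0.1158)^t = 148,300/103,140 = 1.4379.
t·ln(1 + 0.1158) = ln(1.4379); t = 0.36315/0.109572 ≈ 3.3143.

3.31 years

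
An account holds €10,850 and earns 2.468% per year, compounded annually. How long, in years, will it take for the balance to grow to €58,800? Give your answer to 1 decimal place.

(1 + 0.02468)^t = 58,800/10,850 = 5.4194.
t·ln(1 + 0.02468) = ln(5.4194); t = 1.69/0.0243804 ≈ 69.3171.

69.3 years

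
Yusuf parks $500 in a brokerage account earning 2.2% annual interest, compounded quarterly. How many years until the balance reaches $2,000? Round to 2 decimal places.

63.19 years

We need (1 + 0.0055)^(4t) = 4, so 4t = ln 4 / ln 1.0055 ≈ 252.7460.
t ≈ 252.7460/4 = 63.1865 years.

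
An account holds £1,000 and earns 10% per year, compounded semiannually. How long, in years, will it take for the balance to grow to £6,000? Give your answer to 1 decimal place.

(1 + 0.05)^(2t) = 6,000/1,000 = 6.
2t·ln(1 + 0.05) = ln(6); 2t = 1.7918/0.0487902 ≈ 36.7238.
t ≈ 18.3619 years.

18.4 years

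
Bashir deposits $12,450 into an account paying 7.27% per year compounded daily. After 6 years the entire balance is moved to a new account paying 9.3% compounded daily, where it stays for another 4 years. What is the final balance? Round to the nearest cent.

After 6 years at 7.27%: 12,450 × 1.5467509429 ≈ 19,257.0492.
Then 4 years at 9.3%: 19,257.0492 × 1.4505642465 ≈ 27,933.5871.

$27,933.59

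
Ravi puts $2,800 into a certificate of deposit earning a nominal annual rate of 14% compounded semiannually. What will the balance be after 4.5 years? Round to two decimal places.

$5,147.69

Periodic rate = 14%/2 = 0.07; periods = 2·4.5 = 9.
A = 2,800·(1 + 0.07)^9 ≈ 2,800·1.838459212 ≈ 5,147.6858.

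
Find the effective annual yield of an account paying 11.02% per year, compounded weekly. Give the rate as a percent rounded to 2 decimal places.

EAR = (1 + 11.02%/52)^52 − 1 = (1 + 0.00211923)^52 − 1.
(1 + 0.00211923)^52 ≈ 1.116371, so EAR ≈ 11.63712%.

11.64%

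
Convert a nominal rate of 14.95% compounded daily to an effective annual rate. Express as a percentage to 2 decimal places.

EAR = (1 + 14.95%/365)^365 − 1 = (1 + 0.000409589)^365 − 1.
(1 + 0.000409589)^365 ≈ 1.161218, so EAR ≈ 16.12179%.

16.12%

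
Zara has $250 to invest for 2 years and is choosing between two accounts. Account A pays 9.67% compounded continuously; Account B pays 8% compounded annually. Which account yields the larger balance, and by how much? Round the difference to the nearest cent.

Account A, by $11.74

Account A growth factor: e^(0.0967·2) = e^0.1934 ≈ 1.21336804; balance ≈ 303.3420.
Account B growth factor: (1 + 0.08)^2 ≈ 1.1664; balance ≈ 291.6000.
Account A is larger by 11.7420.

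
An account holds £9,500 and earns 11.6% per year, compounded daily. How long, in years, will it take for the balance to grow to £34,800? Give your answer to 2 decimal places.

11.19 years

(1 + 0.000317808)^(365t) = 34,800/9,500 = 3.6632.
365t·ln(1 + 0.000317808) = ln(3.6632); 365t = 1.2983/0.000317758 ≈ 4085.8977.
t ≈ 11.1942 years.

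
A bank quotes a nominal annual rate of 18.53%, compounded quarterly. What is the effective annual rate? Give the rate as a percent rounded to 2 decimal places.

One year is 4 periods at 0.046325 each: (1 + 0.046325)^4 ≈ 1.198578.
EAR = 1.198578 − 1 ≈ 19.85783%.

19.86%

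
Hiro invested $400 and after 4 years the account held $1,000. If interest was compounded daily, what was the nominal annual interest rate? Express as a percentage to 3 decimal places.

22.914%

(1 + r/365)^1460 = 1,000/400 = 2.5.
1 + r/365 = 2.5^(1/1460) ≈ 1.000628, so r/365 ≈ 0.000627793.
r ≈ 365·0.000627793 = 22.91446%.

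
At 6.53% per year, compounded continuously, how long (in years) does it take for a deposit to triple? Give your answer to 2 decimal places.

16.82 years

e^(0.0653t) = 3, so 0.0653t = ln 3 ≈ 1.0986.
t ≈ 1.0986/0.0653 ≈ 16.8241.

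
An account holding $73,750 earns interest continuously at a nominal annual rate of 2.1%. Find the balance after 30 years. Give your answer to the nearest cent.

$138,473.78

A = P·e^(rt) = 73,750·e^(0.021·30) = 73,750·e^0.63.
e^0.63 ≈ 1.87761057926, so A ≈ 138,473.7802.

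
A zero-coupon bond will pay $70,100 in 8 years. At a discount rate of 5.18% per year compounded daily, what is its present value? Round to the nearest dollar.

Periodic rate = 5.18%/365 = 0.000141918; 2920 periods.
P = 70,100/(1 + 0.0518/365)^2920 ≈ 70,100/1.5134178917 ≈ 46,318.9978.

$46,319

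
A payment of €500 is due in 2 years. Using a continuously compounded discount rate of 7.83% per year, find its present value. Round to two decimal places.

P = A·e^(−rt) = 500·e^(−0.1566).
e^(−0.1566) ≈ 0.855046009, so P ≈ 427.5230.

€427.52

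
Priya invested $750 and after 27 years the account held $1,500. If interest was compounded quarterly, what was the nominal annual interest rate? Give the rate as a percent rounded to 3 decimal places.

2.575%

(1 + r/4)^108 = 1,500/750 = 2.
1 + r/4 = 2^(1/108) ≈ 1.006439, so r/4 ≈ 0.00643867.
r ≈ 4·0.00643867 = 2.57547%.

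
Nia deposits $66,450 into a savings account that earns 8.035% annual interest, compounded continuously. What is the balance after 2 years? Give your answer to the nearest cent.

$78,034.40

A = P·e^(rt) = 66,450·e^(0.08035·2) = 66,450·e^0.1607.
e^0.1607 ≈ 1.1743326162, so A ≈ 78,034.4023.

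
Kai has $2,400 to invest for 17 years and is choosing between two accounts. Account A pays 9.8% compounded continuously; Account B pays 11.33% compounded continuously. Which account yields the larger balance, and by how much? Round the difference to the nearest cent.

A: e^(0.098·17) = e^1.666 ≈ 5.2909615667, so 2,400 × 5.2909615667 ≈ 12,698.3078.
B: e^(0.1133·17) = e^1.9261 ≈ 6.8626934783, so 2,400 × 6.8626934783 ≈ 16,470.4643.
Difference ≈ 3,772.1566 in favor of B.

Account B, by $3,772.16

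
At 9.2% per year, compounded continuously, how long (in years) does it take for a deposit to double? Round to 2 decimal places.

7.53 years

e^(0.092t) = 2, so 0.092t = ln 2 ≈ 0.69315.
t ≈ 0.69315/0.092 ≈ 7.5342.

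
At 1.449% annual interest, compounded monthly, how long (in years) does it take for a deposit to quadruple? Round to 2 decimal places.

95.73 years

(1 + 0.0012075)^(12t) = 4.
12t = ln 4 / ln(1 + 0.0012075) ≈ 1.3863/0.00120677 ≈ 1148.7629.
t ≈ 95.7302.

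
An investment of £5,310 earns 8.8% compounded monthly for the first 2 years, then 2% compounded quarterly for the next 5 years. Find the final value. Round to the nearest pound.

After 2 years at 8.8%: 5,310 × 1.191672526 ≈ 6,327.7811.
Then 5 years at 2%: 6,327.7811 × 1.104895577 ≈ 6,991.5374.

£6,992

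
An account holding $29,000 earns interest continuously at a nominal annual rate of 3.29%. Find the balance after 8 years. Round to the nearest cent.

$37,731.52

A = P·e^(rt) = 29,000·e^(0.0329·8) = 29,000·e^0.2632.
e^0.2632 ≈ 1.3010869103, so A ≈ 37,731.5204.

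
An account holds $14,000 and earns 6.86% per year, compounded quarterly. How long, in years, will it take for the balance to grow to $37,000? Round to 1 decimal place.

We need (1 + 0.01715)^(4t) = 2.6429, so 4t = ln 2.6429 / ln 1.01715 ≈ 57.1528.
t ≈ 57.1528/4 = 14.2882 years.

14.3 years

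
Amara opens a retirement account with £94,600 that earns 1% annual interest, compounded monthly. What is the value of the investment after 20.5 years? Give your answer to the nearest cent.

Growth factor = (1 + 0.01/12)^246 ≈ 1.22742027655.
A ≈ 94,600 × 1.22742027655 ≈ 116,113.9582.

£116,113.96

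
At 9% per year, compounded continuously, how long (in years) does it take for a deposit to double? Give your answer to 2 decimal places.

e^(0.09t) = 2, so 0.09t = ln 2 ≈ 0.69315.
t ≈ 0.69315/0.09 ≈ 7.7016.

7.70 years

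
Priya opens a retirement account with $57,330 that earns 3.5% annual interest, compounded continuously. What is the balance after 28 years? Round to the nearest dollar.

$152,753

A = P·e^(rt) = 57,330·e^(0.035·28) = 57,330·e^0.98.
e^0.98 ≈ 2.66445624193, so A ≈ 152,753.2763.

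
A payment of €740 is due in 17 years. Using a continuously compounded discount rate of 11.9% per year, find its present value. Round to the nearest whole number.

P = A·e^(−rt) = 740·e^(−2.023).
e^(−2.023) ≈ 0.132258095, so P ≈ 97.8710.

€98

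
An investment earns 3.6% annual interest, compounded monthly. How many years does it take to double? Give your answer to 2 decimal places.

(1 + 0.003)^(12t) = 2.
12t = ln 2 / ln(1 + 0.003) ≈ 0.69315/0.00299551 ≈ 231.3955.
t ≈ 19.2830.

19.28 years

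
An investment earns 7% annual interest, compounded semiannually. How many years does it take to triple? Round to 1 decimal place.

(1 + 0.035)^(2t) = 3.
2t = ln 3 / ln(1 + 0.035) ≈ 1.0986/0.0344014 ≈ 31.9351.
t ≈ 15.9675.

16.0 years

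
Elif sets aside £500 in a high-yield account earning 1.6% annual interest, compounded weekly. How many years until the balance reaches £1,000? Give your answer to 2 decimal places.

We need (1 + 0.000307692)^(52t) = 2, so 52t = ln 2 / ln 1.000308 ≈ 2253.0749.
t ≈ 2253.0749/52 = 43.3284 years.

43.33 years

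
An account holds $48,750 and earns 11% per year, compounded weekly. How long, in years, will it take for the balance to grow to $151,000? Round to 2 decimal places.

10.29 years

We need (1 + 0.00211538)^(52t) = 3.0974, so 52t = ln 3.0974 / ln 1.002115 ≈ 535.0186.
t ≈ 535.0186/52 = 10.2888 years.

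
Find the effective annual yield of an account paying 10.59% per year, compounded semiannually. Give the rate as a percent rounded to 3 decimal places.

10.870%

EAR = (1 + 10.59%/2)^2 − 1 = (1 + 0.05295)^2 − 1.
(1 + 0.05295)^2 ≈ 1.108704, so EAR ≈ 10.87037%.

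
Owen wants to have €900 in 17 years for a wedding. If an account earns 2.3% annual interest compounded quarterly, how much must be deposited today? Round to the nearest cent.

Growth factor = (1 + 0.00575)^68 ≈ 1.47680381.
P = 900/1.47680381 ≈ 609.4242.

€609.42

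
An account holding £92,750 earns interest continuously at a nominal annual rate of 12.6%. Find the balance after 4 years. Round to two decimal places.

£153,531.80

A = P·e^(rt) = 92,750·e^(0.126·4) = 92,750·e^0.504.
e^0.504 ≈ 1.65532936316, so A ≈ 153,531.7984.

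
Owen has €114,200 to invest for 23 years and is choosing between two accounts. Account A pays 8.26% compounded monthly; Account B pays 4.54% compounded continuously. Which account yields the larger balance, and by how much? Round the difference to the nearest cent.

Account A, by €433,967.61

A: (1 + 0.0826/12)^276 ≈ 6.64119137917, so 114,200 × 6.64119137917 ≈ 758,424.0555.
B: e^(0.0454·23) = e^1.0442 ≈ 2.84112471448, so 114,200 × 2.84112471448 ≈ 324,456.4424.
Difference ≈ 433,967.6131 in favor of A.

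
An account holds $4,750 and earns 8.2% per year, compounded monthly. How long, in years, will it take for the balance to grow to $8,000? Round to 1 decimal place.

(1 + 0.00683333)^(12t) = 8,000/4,750 = 1.6842.
12t·ln(1 + 0.00683333) = ln(1.6842); 12t = 0.5213/0.00681009 ≈ 76.5477.
t ≈ 6.3790 years.

6.4 years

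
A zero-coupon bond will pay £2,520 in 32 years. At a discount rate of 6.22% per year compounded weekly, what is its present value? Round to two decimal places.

£344.74

Growth factor = (1 + 0.0622/52)^1664 ≈ 7.309760692.
P = 2,520/7.309760692 ≈ 344.7445.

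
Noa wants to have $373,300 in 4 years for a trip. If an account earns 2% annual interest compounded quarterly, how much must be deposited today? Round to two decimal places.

$344,668.03

Periodic rate = 2%/4 = 0.005; 16 periods.
P = 373,300/(1 + 0.005)^16 ≈ 373,300/1.08307115128 ≈ 344,668.0299.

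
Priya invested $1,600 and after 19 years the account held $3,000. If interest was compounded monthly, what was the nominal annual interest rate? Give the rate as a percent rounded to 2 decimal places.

The 228-period growth factor is 3,000/1,600 = 1.875.
r/12 = 1.875^(1/228) − 1 ≈ 0.00276086, so r ≈ 12·0.00276086 = 3.31303%.

3.31%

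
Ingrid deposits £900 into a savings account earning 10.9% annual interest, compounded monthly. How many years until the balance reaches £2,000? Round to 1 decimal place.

We need (1 + 0.00908333)^(12t) = 2.2222, so 12t = ln 2.2222 / ln 1.009083 ≈ 88.3078.
t ≈ 88.3078/12 = 7.3590 years.

7.4 years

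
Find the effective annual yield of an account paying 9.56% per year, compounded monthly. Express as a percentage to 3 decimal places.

9.990%

EAR = (1 + 9.56%/12)^12 − 1 = (1 + 0.00796667)^12 − 1.
(1 + 0.00796667)^12 ≈ 1.099902, so EAR ≈ 9.99021%.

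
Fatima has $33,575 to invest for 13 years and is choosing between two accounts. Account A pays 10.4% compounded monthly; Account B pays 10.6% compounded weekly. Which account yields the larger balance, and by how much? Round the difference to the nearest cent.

A: (1 + 0.104/12)^156 ≈ 3.84269892548, so 33,575 × 3.84269892548 ≈ 129,018.6164.
B: (1 + 0.106/52)^676 ≈ 3.96139963407, so 33,575 × 3.96139963407 ≈ 133,003.9927.
Difference ≈ 3,985.3763 in favor of B.

Account B, by $3,985.38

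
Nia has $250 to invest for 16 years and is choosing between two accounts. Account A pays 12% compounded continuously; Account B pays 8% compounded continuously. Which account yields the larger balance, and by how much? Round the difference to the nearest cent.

A: e^(0.12·16) = e^1.92 ≈ 6.820958469, so 250 × 6.820958469 ≈ 1,705.2396.
B: e^(0.08·16) = e^1.28 ≈ 3.59663973, so 250 × 3.59663973 ≈ 899.1599.
Difference ≈ 806.0797 in favor of A.

Account A, by $806.08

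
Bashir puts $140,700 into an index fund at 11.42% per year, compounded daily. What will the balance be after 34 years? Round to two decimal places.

Growth factor = (1 + 0.1142/365)^12410 ≈ 48.53051172256.
A ≈ 140,700 × 48.53051172256 ≈ 6,828,242.9994.

$6,828,243.00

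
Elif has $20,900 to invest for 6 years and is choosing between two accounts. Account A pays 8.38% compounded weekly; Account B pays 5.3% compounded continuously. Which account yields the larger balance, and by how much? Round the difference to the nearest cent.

Account A, by $5,816.45

Account A growth factor: (1 + 0.0838/52)^312 ≈ 1.6526751763; balance ≈ 34,540.9112.
Account B growth factor: e^(0.053·6) = e^0.318 ≈ 1.3743762612; balance ≈ 28,724.4639.
Account A is larger by 5,816.4473.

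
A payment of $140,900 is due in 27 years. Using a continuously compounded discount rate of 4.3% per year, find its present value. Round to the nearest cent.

$44,126.05

P = A·e^(−rt) = 140,900·e^(−1.161).
e^(−1.161) ≈ 0.313172851393, so P ≈ 44,126.0548.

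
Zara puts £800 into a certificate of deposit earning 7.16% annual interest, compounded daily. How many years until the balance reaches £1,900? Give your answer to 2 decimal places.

12.08 years

We need (1 + 0.000196164)^(365t) = 2.375, so 365t = ln 2.375 / ln 1.000196 ≈ 4409.9865.
t ≈ 4409.9865/365 = 12.0822 years.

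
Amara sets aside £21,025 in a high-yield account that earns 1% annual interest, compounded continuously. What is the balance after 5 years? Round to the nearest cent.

A = P·e^(rt) = 21,025·e^(0.01·5) = 21,025·e^0.05.
e^0.05 ≈ 1.0512710964, so A ≈ 22,102.9748.

£22,102.97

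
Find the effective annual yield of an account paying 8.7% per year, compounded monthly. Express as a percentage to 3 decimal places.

One year is 12 periods at 0.00725 each: (1 + 0.00725)^12 ≈ 1.090554.
EAR = 1.090554 − 1 ≈ 9.05543%.

9.055%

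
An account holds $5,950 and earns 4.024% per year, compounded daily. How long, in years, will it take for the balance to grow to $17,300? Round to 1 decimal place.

26.5 years

We need (1 + 0.000110247)^(365t) = 2.9076, so 365t = ln 2.9076 / ln 1.00011 ≈ 9681.6986.
t ≈ 9681.6986/365 = 26.5252 years.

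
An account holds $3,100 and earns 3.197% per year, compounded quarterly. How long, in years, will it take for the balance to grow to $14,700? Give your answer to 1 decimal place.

48.9 years

We need (1 + 0.0079925)^(4t) = 4.7419, so 4t = ln 4.7419 / ln 1.007993 ≈ 195.5154.
t ≈ 195.5154/4 = 48.8789 years.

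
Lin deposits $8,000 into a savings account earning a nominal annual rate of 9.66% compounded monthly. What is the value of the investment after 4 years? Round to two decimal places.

Growth factor = (1 + 0.00805)^48 ≈ 1.4693983576.
A ≈ 8,000 × 1.4693983576 ≈ 11,755.1869.

$11,755.19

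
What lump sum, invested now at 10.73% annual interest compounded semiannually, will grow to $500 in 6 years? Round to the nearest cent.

$267.06

Periodic rate = 10.73%/2 = 0.05365; 12 periods.
P = 500/(1 + 0.05365)^12 ≈ 500/1.87221818 ≈ 267.0629.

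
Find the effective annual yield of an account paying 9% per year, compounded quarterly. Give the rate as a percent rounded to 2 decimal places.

9.31%

One year is 4 periods at 0.0225 each: (1 + 0.0225)^4 ≈ 1.093083.
EAR = 1.093083 − 1 ≈ 9.30833%.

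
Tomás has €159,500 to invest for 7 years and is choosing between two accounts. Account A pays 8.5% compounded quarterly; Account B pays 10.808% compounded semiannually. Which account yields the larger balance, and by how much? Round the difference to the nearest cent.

Account B, by €45,860.80

Account A growth factor: (1 + 0.02125)^28 ≈ 1.80176417362; balance ≈ 287,381.3857.
Account B growth factor: (1 + 0.05404)^14 ≈ 2.08929272766; balance ≈ 333,242.1901.
Account B is larger by 45,860.8044.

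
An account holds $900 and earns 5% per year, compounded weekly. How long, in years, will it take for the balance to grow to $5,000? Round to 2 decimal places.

(1 + 0.000961538)^(52t) = 5,000/900 = 5.5556.
52t·ln(1 + 0.000961538) = ln(5.5556); 52t = 1.7148/0.000961076 ≈ 1784.2476.
t ≈ 34.3125 years.

34.31 years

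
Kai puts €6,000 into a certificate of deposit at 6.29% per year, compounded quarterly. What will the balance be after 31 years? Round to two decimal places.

€41,532.96

Periodic rate = 6.29%/4 = 0.015725; periods = 4·31 = 124.
A = 6,000·(1 + 0.015725)^124 ≈ 6,000·6.9221593116 ≈ 41,532.9559.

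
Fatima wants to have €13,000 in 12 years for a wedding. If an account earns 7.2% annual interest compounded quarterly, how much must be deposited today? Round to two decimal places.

€5,521.41

Growth factor = (1 + 0.018)^48 ≈ 2.3544709915.
P = 13,000/2.3544709915 ≈ 5,521.4101.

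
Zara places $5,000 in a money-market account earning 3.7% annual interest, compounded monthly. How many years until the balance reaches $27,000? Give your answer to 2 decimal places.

45.65 years

We need (1 + 0.00308333)^(12t) = 5.4, so 12t = ln 5.4 / ln 1.003083 ≈ 547.7830.
t ≈ 547.7830/12 = 45.6486 years.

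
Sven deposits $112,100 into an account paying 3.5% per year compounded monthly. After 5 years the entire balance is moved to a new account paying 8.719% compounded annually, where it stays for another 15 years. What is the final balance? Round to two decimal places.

$467,819.44

After 5 years at 3.5%: 112,100 × 1.19094282914 ≈ 133,504.6911.
Then 15 years at 8.719%: 133,504.6911 × 3.50414231791 ≈ 467,819.4379.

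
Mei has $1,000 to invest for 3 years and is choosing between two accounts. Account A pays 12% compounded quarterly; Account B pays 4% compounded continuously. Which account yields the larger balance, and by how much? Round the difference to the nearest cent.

Account A growth factor: (1 + 0.03)^12 ≈ 1.425760887; balance ≈ 1,425.7609.
Account B growth factor: e^(0.04·3) = e^0.12 ≈ 1.127496852; balance ≈ 1,127.4969.
Account A is larger by 298.2640.

Account A, by $298.26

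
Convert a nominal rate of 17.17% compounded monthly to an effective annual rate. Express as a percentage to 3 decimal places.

One year is 12 periods at 0.0143083 each: (1 + 0.0143083)^12 ≈ 1.185878.
EAR = 1.185878 − 1 ≈ 18.58778%.

18.588%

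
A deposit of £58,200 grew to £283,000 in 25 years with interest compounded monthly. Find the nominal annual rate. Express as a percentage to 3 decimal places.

6.343%

(1 + r/12)^300 = 283,000/58,200 = 4.86254.
1 + r/12 = 4.86254^(1/300) ≈ 1.005286, so r/12 ≈ 0.00528579.
r ≈ 12·0.00528579 = 6.34295%.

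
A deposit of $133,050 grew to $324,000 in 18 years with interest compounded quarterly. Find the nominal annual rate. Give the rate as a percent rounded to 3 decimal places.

The 72-period growth factor is 324,000/133,050 = 2.43517.
r/4 = 2.43517^(1/72) − 1 ≈ 0.0124381, so r ≈ 4·0.0124381 = 4.97523%.

4.975%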